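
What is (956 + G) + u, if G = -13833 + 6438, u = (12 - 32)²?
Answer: -6039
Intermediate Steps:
u = 400 (u = (-20)² = 400)
G = -7395
(956 + G) + u = (956 - 7395) + 400 = -6439 + 400 = -6039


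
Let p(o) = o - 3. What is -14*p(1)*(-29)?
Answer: -812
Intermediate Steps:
p(o) = -3 + o
-14*p(1)*(-29) = -14*(-3 + 1)*(-29) = -14*(-2)*(-29) = -(-28)*(-29) = -1*812 = -812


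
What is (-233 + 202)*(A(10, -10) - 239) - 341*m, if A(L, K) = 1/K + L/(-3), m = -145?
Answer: 1708813/30 ≈ 56960.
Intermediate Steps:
A(L, K) = 1/K - L/3 (A(L, K) = 1/K + L*(-1/3) = 1/K - L/3)
(-233 + 202)*(A(10, -10) - 239) - 341*m = (-233 + 202)*((1/(-10) - 1/3*10) - 239) - 341*(-145) = -31*((-1/10 - 10/3) - 239) + 49445 = -31*(-103/30 - 239) + 49445 = -31*(-7273/30) + 49445 = 225463/30 + 49445 = 1708813/30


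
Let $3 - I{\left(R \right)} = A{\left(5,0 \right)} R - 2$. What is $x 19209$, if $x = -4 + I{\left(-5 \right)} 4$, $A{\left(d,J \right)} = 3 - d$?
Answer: $-461016$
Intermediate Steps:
$I{\left(R \right)} = 5 + 2 R$ ($I{\left(R \right)} = 3 - \left(\left(3 - 5\right) R - 2\right) = 3 - \left(- 2 R - 2\right) = 3 - \left(-2 - 2 R\right) = 3 + \left(2 + 2 R\right) = 5 + 2 R$)
$x = -24$ ($x = -4 + \left(5 + 2 \left(-5\right)\right) 4 = -4 + \left(5 - 10\right) 4 = -4 - 20 = -24$)
$x 19209 = \left(-24\right) 19209 = -461016$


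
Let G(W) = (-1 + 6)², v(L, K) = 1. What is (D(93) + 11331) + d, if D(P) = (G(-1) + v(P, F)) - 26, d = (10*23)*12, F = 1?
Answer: 14091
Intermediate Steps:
d = 2760 (d = 230*12 = 2760)
G(W) = 25 (G(W) = 5² = 25)
D(P) = 0 (D(P) = (25 + 1) - 26 = 26 - 26 = 0)
(D(93) + 11331) + d = (0 + 11331) + 2760 = 11331 + 2760 = 14091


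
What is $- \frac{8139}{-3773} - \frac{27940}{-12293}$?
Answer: $\frac{205470347}{46381489} \approx 4.43$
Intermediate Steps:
$- \frac{8139}{-3773} - \frac{27940}{-12293} = \left(-8139\right) \left(- \frac{1}{3773}\right) - - \frac{27940}{12293} = \frac{8139}{3773} + \frac{27940}{12293} = \frac{205470347}{46381489}$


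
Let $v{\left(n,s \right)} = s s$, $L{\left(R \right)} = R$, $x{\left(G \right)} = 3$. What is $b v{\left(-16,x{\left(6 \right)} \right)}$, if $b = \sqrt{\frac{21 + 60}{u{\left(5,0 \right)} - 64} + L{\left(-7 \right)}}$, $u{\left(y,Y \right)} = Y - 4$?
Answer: $\frac{9 i \sqrt{9469}}{34} \approx 25.758 i$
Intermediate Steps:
$u{\left(y,Y \right)} = -4 + Y$ ($u{\left(y,Y \right)} = Y - 4 = -4 + Y$)
$v{\left(n,s \right)} = s^{2}$
$b = \frac{i \sqrt{9469}}{34}$ ($b = \sqrt{\frac{21 + 60}{\left(-4 + 0\right) - 64} - 7} = \sqrt{\frac{81}{-4 - 64} - 7} = \sqrt{\frac{81}{-68} - 7} = \sqrt{81 \left(- \frac{1}{68}\right) - 7} = \sqrt{- \frac{81}{68} - 7} = \sqrt{- \frac{557}{68}} = \frac{i \sqrt{9469}}{34} \approx 2.862 i$)
$b v{\left(-16,x{\left(6 \right)} \right)} = \frac{i \sqrt{9469}}{34} \cdot 3^{2} = \frac{i \sqrt{9469}}{34} \cdot 9 = \frac{9 i \sqrt{9469}}{34}$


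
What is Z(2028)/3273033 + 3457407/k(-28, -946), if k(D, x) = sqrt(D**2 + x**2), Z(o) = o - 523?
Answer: 1505/3273033 + 3457407*sqrt(53)/6890 ≈ 3653.2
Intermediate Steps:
Z(o) = -523 + o
Z(2028)/3273033 + 3457407/k(-28, -946) = (-523 + 2028)/3273033 + 3457407/(sqrt((-28)**2 + (-946)**2)) = 1505*(1/3273033) + 3457407/(sqrt(784 + 894916)) = 1505/3273033 + 3457407/(sqrt(895700)) = 1505/3273033 + 3457407/((130*sqrt(53))) = 1505/3273033 + 3457407*(sqrt(53)/6890) = 1505/3273033 + 3457407*sqrt(53)/6890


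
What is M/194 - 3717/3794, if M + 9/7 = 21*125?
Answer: 4616637/368018 ≈ 12.545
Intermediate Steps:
M = 18366/7 (M = -9/7 + 21*125 = -9/7 + 2625 = 18366/7 ≈ 2623.7)
M/194 - 3717/3794 = (18366/7)/194 - 3717/3794 = (18366/7)*(1/194) - 3717*1/3794 = 9183/679 - 531/542 = 4616637/368018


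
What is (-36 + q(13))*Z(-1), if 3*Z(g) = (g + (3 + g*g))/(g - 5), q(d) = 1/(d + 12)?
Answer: 899/150 ≈ 5.9933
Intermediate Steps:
q(d) = 1/(12 + d)
Z(g) = (3 + g + g**2)/(3*(-5 + g)) (Z(g) = ((g + (3 + g*g))/(g - 5))/3 = ((g + (3 + g**2))/(-5 + g))/3 = ((3 + g + g**2)/(-5 + g))/3 = (3 + g + g**2)/(3*(-5 + g)))
(-36 + q(13))*Z(-1) = (-36 + 1/(12 + 13))*((3 - 1 + (-1)**2)/(3*(-5 - 1))) = (-36 + 1/25)*((1/3)*(3 - 1 + 1)/(-6)) = (-36 + 1/25)*((1/3)*(-1/6)*3) = -899/25*(-1/6) = 899/150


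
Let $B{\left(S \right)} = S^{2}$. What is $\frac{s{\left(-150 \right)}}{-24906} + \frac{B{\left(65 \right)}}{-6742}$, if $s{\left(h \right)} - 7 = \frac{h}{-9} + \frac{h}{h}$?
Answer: $- \frac{158091229}{251874378} \approx -0.62766$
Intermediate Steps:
$s{\left(h \right)} = 8 - \frac{h}{9}$ ($s{\left(h \right)} = 7 + \left(\frac{h}{-9} + \frac{h}{h}\right) = 7 + \left(h \left(- \frac{1}{9}\right) + 1\right) = 7 - \left(-1 + \frac{h}{9}\right) = 8 - \frac{h}{9}$)
$\frac{s{\left(-150 \right)}}{-24906} + \frac{B{\left(65 \right)}}{-6742} = \frac{8 - - \frac{50}{3}}{-24906} + \frac{65^{2}}{-6742} = \left(8 + \frac{50}{3}\right) \left(- \frac{1}{24906}\right) + 4225 \left(- \frac{1}{6742}\right) = \frac{74}{3} \left(- \frac{1}{24906}\right) - \frac{4225}{6742} = - \frac{37}{37359} - \frac{4225}{6742} = - \frac{158091229}{251874378}$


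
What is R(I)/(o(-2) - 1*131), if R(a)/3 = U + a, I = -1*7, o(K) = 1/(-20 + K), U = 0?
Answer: 154/961 ≈ 0.16025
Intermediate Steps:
I = -7
R(a) = 3*a (R(a) = 3*(0 + a) = 3*a)
R(I)/(o(-2) - 1*131) = (3*(-7))/(1/(-20 - 2) - 1*131) = -21/(1/(-22) - 131) = -21/(-1/22 - 131) = -21/(-2883/22) = -21*(-22/2883) = 154/961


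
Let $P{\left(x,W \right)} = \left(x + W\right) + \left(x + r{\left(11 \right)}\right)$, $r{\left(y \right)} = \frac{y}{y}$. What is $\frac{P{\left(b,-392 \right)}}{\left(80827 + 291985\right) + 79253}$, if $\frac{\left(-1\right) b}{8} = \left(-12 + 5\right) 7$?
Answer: $\frac{393}{452065} \approx 0.00086934$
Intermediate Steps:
$r{\left(y \right)} = 1$
$b = 392$ ($b = - 8 \left(-12 + 5\right) 7 = - 8 \left(\left(-7\right) 7\right) = \left(-8\right) \left(-49\right) = 392$)
$P{\left(x,W \right)} = 1 + W + 2 x$ ($P{\left(x,W \right)} = \left(x + W\right) + \left(x + 1\right) = \left(W + x\right) + \left(1 + x\right) = 1 + W + 2 x$)
$\frac{P{\left(b,-392 \right)}}{\left(80827 + 291985\right) + 79253} = \frac{1 - 392 + 2 \cdot 392}{\left(80827 + 291985\right) + 79253} = \frac{1 - 392 + 784}{372812 + 79253} = \frac{393}{452065}$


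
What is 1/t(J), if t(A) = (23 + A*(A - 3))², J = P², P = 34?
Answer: 1/1776598417881 ≈ 5.6287e-13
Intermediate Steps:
J = 1156 (J = 34² = 1156)
t(A) = (23 + A*(-3 + A))²
1/t(J) = 1/((23 + 1156² - 3*1156)²) = 1/((23 + 1336336 - 3468)²) = 1/(1332891²) = 1/1776598417881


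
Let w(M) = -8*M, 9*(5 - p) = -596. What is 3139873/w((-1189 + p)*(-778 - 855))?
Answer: -28258857/131423840 ≈ -0.21502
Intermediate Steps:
p = 641/9 (p = 5 - ⅑*(-596) = 5 + 596/9 = 641/9 ≈ 71.222)
3139873/w((-1189 + p)*(-778 - 855)) = 3139873/((-8*(-1189 + 641/9)*(-778 - 855))) = 3139873/((-(-80480)*(-1633)/9)) = 3139873/((-8*16427980/9)) = 3139873/(-131423840/9) = 3139873*(-9/131423840) = -28258857/131423840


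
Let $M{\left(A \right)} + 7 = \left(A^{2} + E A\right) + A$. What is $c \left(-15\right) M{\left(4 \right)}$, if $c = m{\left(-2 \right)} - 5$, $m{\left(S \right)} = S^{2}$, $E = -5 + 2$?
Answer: $15$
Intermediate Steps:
$E = -3$
$c = -1$ ($c = \left(-2\right)^{2} - 5 = 4 - 5 = -1$)
$M{\left(A \right)} = -7 + A^{2} - 2 A$ ($M{\left(A \right)} = -7 + \left(\left(A^{2} - 3 A\right) + A\right) = -7 + \left(A^{2} - 2 A\right) = -7 + A^{2} - 2 A$)
$c \left(-15\right) M{\left(4 \right)} = \left(-1\right) \left(-15\right) \left(-7 + 4^{2} - 8\right) = 15 \left(-7 + 16 - 8\right) = 15 \cdot 1 = 15$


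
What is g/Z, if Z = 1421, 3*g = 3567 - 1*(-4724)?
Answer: 8291/4263 ≈ 1.9449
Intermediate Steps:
g = 8291/3 (g = (3567 - 1*(-4724))/3 = (3567 + 4724)/3 = (⅓)*8291 = 8291/3 ≈ 2763.7)
g/Z = (8291/3)/1421 = (8291/3)*(1/1421) = 8291/4263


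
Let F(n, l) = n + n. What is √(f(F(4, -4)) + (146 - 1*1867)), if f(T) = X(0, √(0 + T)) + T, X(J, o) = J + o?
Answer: √(-1713 + 2*√2) ≈ 41.354*I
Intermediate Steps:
F(n, l) = 2*n
f(T) = T + √T (f(T) = (0 + √(0 + T)) + T = (0 + √T) + T = √T + T = T + √T)
√(f(F(4, -4)) + (146 - 1*1867)) = √((2*4 + √(2*4)) + (146 - 1*1867)) = √((8 + √8) + (146 - 1867)) = √((8 + 2*√2) - 1721) = √(-1713 + 2*√2)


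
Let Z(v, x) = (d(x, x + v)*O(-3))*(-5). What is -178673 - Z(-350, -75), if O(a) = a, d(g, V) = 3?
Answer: -178718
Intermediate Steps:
Z(v, x) = 45 (Z(v, x) = (3*(-3))*(-5) = -9*(-5) = 45)
-178673 - Z(-350, -75) = -178673 - 1*45 = -178673 - 45 = -178718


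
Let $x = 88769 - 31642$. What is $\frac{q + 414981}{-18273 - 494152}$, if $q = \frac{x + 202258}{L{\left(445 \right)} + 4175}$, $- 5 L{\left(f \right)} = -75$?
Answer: $- \frac{69561191}{85882430} \approx -0.80996$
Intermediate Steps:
$L{\left(f \right)} = 15$ ($L{\left(f \right)} = \left(- \frac{1}{5}\right) \left(-75\right) = 15$)
$x = 57127$ ($x = 88769 - 31642 = 57127$)
$q = \frac{51877}{838}$ ($q = \frac{57127 + 202258}{15 + 4175} = \frac{259385}{4190} = 259385 \cdot \frac{1}{4190} = \frac{51877}{838} \approx 61.906$)
$\frac{q + 414981}{-18273 - 494152} = \frac{\frac{51877}{838} + 414981}{-18273 - 494152} = \frac{347805955}{838 \left(-512425\right)} = \frac{347805955}{838} \left(- \frac{1}{512425}\right) = - \frac{69561191}{85882430}$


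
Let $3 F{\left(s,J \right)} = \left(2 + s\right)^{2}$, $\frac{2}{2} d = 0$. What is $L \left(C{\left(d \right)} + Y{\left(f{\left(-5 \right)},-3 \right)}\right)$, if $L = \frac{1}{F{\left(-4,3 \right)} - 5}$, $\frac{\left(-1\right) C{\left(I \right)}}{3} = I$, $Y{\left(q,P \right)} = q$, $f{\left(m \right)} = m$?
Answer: $\frac{15}{11} \approx 1.3636$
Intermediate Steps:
$d = 0$
$C{\left(I \right)} = - 3 I$
$F{\left(s,J \right)} = \frac{\left(2 + s\right)^{2}}{3}$
$L = - \frac{3}{11}$ ($L = \frac{1}{\frac{\left(2 - 4\right)^{2}}{3} - 5} = \frac{1}{\frac{\left(-2\right)^{2}}{3} - 5} = \frac{1}{\frac{1}{3} \cdot 4 - 5} = \frac{1}{\frac{4}{3} - 5} = \frac{1}{- \frac{11}{3}} = - \frac{3}{11} \approx -0.27273$)
$L \left(C{\left(d \right)} + Y{\left(f{\left(-5 \right)},-3 \right)}\right) = - \frac{3 \left(\left(-3\right) 0 - 5\right)}{11} = - \frac{3 \left(0 - 5\right)}{11} = \left(- \frac{3}{11}\right) \left(-5\right) = \frac{15}{11}$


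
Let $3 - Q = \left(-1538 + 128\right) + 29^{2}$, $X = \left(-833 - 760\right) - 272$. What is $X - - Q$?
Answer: $-1293$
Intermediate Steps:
$X = -1865$ ($X = -1593 - 272 = -1865$)
$Q = 572$ ($Q = 3 - \left(\left(-1538 + 128\right) + 29^{2}\right) = 3 - \left(-1410 + 841\right) = 3 - -569 = 3 + 569 = 572$)
$X - - Q = -1865 - \left(-1\right) 572 = -1865 - -572 = -1865 + 572 = -1293$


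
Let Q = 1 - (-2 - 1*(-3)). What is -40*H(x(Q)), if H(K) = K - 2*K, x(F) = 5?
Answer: 200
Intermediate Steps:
Q = 0 (Q = 1 - (-2 + 3) = 1 - 1*1 = 1 - 1 = 0)
H(K) = -K
-40*H(x(Q)) = -(-40)*5 = -40*(-5) = 200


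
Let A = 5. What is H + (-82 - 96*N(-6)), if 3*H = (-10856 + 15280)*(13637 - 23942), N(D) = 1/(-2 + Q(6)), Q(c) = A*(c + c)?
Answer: -440699186/29 ≈ -1.5197e+7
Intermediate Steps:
Q(c) = 10*c (Q(c) = 5*(c + c) = 5*(2*c) = 10*c)
N(D) = 1/58 (N(D) = 1/(-2 + 10*6) = 1/(-2 + 60) = 1/58)
H = -15196440 (H = ((-10856 + 15280)*(13637 - 23942))/3 = (4424*(-10305))/3 = (⅓)*(-45589320) = -15196440)
H + (-82 - 96*N(-6)) = -15196440 + (-82 - 96*1/58) = -15196440 + (-82 - 48/29) = -15196440 - 2426/29 = -440699186/29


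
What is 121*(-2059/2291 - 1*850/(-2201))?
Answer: -10783641/173879 ≈ -62.018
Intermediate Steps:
121*(-2059/2291 - 1*850/(-2201)) = 121*(-2059*1/2291 - 850*(-1/2201)) = 121*(-71/79 + 850/2201) = 121*(-89121/173879) = -10783641/173879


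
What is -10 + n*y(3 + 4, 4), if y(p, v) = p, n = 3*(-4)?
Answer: -94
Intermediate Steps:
n = -12
-10 + n*y(3 + 4, 4) = -10 - 12*(3 + 4) = -10 - 12*7 = -10 - 84 = -94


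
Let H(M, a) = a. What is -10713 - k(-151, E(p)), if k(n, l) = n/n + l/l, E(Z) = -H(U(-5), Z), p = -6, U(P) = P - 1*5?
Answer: -10715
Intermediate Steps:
U(P) = -5 + P (U(P) = P - 5 = -5 + P)
E(Z) = -Z
k(n, l) = 2 (k(n, l) = 1 + 1 = 2)
-10713 - k(-151, E(p)) = -10713 - 1*2 = -10713 - 2 = -10715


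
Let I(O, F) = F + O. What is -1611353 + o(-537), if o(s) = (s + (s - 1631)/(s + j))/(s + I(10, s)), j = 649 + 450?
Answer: -25356242809/15736 ≈ -1.6114e+6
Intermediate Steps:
j = 1099
o(s) = (s + (-1631 + s)/(1099 + s))/(10 + 2*s) (o(s) = (s + (s - 1631)/(s + 1099))/(s + (s + 10)) = (s + (-1631 + s)/(1099 + s))/(s + (10 + s)) = (s + (-1631 + s)/(1099 + s))/(10 + 2*s))
-1611353 + o(-537) = -1611353 + (-1631 + (-537)**2 + 1100*(-537))/(2*(5495 + (-537)**2 + 1104*(-537))) = -1611353 + (-1631 + 288369 - 590700)/(2*(5495 + 288369 - 592848)) = -1611353 + (1/2)*(-303962)/(-298984) = -1611353 + (1/2)*(-1/298984)*(-303962) = -1611353 + 7999/15736 = -25356242809/15736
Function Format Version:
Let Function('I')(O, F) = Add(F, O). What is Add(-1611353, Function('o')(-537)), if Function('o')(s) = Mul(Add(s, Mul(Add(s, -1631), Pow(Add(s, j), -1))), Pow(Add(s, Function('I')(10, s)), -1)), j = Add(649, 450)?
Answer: Rational(-25356242809, 15736) ≈ -1.6114e+6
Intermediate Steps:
j = 1099
Function('o')(s) = Mul(Pow(Add(10, Mul(2, s)), -1), Add(s, Mul(Pow(Add(1099, s), -1), Add(-1631, s)))) (Function('o')(s) = Mul(Add(s, Mul(Add(s, -1631), Pow(Add(s, 1099), -1))), Pow(Add(s, Add(s, 10)), -1)) = Mul(Add(s, Mul(Add(-1631, s), Pow(Add(1099, s), -1))), Pow(Add(s, Add(10, s)), -1)) = Mul(Add(s, Mul(Pow(Add(1099, s), -1), Add(-1631, s))), Pow(Add(10, Mul(2, s)), -1)) = Mul(Pow(Add(10, Mul(2, s)), -1), Add(s, Mul(Pow(Add(1099, s), -1), Add(-1631, s)))))
Add(-1611353, Function('o')(-537)) = Add(-1611353, Mul(Rational(1, 2), Pow(Add(5495, Pow(-537, 2), Mul(1104, -537)), -1), Add(-1631, Pow(-537, 2), Mul(1100, -537)))) = Add(-1611353, Mul(Rational(1, 2), Pow(Add(5495, 288369, -592848), -1), Add(-1631, 288369, -590700))) = Add(-1611353, Mul(Rational(1, 2), Pow(-298984, -1), -303962)) = Add(-1611353, Mul(Rational(1, 2), Rational(-1, 298984), -303962)) = Add(-1611353, Rational(7999, 15736)) = Rational(-25356242809, 15736)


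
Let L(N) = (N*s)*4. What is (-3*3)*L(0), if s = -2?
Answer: 0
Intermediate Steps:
L(N) = -8*N (L(N) = (N*(-2))*4 = -2*N*4 = -8*N)
(-3*3)*L(0) = (-3*3)*(-8*0) = -9*0 = 0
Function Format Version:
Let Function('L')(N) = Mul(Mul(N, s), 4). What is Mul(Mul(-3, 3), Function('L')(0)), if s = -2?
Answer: 0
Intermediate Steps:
Function('L')(N) = Mul(-8, N) (Function('L')(N) = Mul(Mul(N, -2), 4) = Mul(Mul(-2, N), 4) = Mul(-8, N))
Mul(Mul(-3, 3), Function('L')(0)) = Mul(Mul(-3, 3), Mul(-8, 0)) = Mul(-9, 0) = 0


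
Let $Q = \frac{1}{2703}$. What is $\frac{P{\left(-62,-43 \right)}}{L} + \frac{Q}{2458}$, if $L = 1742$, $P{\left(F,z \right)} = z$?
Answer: $- \frac{71422285}{2893450677} \approx -0.024684$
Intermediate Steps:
$Q = \frac{1}{2703} \approx 0.00036996$
$\frac{P{\left(-62,-43 \right)}}{L} + \frac{Q}{2458} = - \frac{43}{1742} + \frac{1}{2703 \cdot 2458} = \left(-43\right) \frac{1}{1742} + \frac{1}{2703} \cdot \frac{1}{2458} = - \frac{43}{1742} + \frac{1}{6643974} = - \frac{71422285}{2893450677}$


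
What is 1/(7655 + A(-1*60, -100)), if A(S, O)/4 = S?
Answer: 1/7415 ≈ 0.00013486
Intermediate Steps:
A(S, O) = 4*S
1/(7655 + A(-1*60, -100)) = 1/(7655 + 4*(-1*60)) = 1/(7655 + 4*(-60)) = 1/(7655 - 240) = 1/7415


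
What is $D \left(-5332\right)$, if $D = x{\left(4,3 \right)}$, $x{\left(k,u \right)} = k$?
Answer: $-21328$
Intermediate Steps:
$D = 4$
$D \left(-5332\right) = 4 \left(-5332\right) = -21328$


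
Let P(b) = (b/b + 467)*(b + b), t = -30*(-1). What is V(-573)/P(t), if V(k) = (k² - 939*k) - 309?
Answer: 288689/9360 ≈ 30.843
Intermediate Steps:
V(k) = -309 + k² - 939*k
t = 30
P(b) = 936*b (P(b) = (1 + 467)*(2*b) = 468*(2*b) = 936*b)
V(-573)/P(t) = (-309 + (-573)² - 939*(-573))/((936*30)) = (-309 + 328329 + 538047)/28080 = 866067*(1/28080) = 288689/9360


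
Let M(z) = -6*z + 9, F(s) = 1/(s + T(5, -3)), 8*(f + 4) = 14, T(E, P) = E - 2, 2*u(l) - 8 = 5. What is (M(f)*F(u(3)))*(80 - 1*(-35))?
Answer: 5175/19 ≈ 272.37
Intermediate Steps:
u(l) = 13/2 (u(l) = 4 + (½)*5 = 4 + 5/2 = 13/2)
T(E, P) = -2 + E
f = -9/4 (f = -4 + (⅛)*14 = -4 + 7/4 = -9/4 ≈ -2.2500)
F(s) = 1/(3 + s) (F(s) = 1/(s + (-2 + 5)) = 1/(s + 3) = 1/(3 + s))
M(z) = 9 - 6*z
(M(f)*F(u(3)))*(80 - 1*(-35)) = ((9 - 6*(-9/4))/(3 + 13/2))*(80 - 1*(-35)) = ((9 + 27/2)/(19/2))*(80 + 35) = ((45/2)*(2/19))*115 = (45/19)*115 = 5175/19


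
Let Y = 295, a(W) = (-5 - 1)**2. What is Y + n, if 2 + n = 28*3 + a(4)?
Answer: 413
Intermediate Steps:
a(W) = 36 (a(W) = (-6)**2 = 36)
n = 118 (n = -2 + (28*3 + 36) = -2 + (84 + 36) = -2 + 120 = 118)
Y + n = 295 + 118 = 413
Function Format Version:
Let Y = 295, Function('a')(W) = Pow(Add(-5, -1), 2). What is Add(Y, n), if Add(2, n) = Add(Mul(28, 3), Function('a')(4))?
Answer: 413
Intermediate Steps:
Function('a')(W) = 36 (Function('a')(W) = Pow(-6, 2) = 36)
n = 118 (n = Add(-2, Add(Mul(28, 3), 36)) = Add(-2, Add(84, 36)) = Add(-2, 120) = 118)
Add(Y, n) = Add(295, 118) = 413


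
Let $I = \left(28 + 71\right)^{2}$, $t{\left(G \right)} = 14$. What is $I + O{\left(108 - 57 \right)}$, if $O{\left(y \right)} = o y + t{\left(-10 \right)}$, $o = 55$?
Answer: $12620$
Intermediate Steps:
$I = 9801$ ($I = 99^{2} = 9801$)
$O{\left(y \right)} = 14 + 55 y$ ($O{\left(y \right)} = 55 y + 14 = 14 + 55 y$)
$I + O{\left(108 - 57 \right)} = 9801 + \left(14 + 55 \left(108 - 57\right)\right) = 9801 + \left(14 + 55 \cdot 51\right) = 9801 + \left(14 + 2805\right) = 9801 + 2819 = 12620$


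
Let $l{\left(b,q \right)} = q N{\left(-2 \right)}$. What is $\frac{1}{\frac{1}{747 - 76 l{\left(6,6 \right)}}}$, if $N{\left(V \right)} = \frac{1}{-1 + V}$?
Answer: $899$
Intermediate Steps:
$l{\left(b,q \right)} = - \frac{q}{3}$ ($l{\left(b,q \right)} = \frac{q}{-1 - 2} = \frac{q}{-3} = q \left(- \frac{1}{3}\right) = - \frac{q}{3}$)
$\frac{1}{\frac{1}{747 - 76 l{\left(6,6 \right)}}} = \frac{1}{\frac{1}{747 - 76 \left(\left(- \frac{1}{3}\right) 6\right)}} = \frac{1}{\frac{1}{747 - -152}} = \frac{1}{\frac{1}{747 + 152}} = \frac{1}{\frac{1}{899}} = 899$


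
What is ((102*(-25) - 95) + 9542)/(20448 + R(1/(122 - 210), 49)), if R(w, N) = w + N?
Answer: 202312/601245 ≈ 0.33649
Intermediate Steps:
R(w, N) = N + w
((102*(-25) - 95) + 9542)/(20448 + R(1/(122 - 210), 49)) = ((102*(-25) - 95) + 9542)/(20448 + (49 + 1/(122 - 210))) = ((-2550 - 95) + 9542)/(20448 + (49 + 1/(-88))) = (-2645 + 9542)/(20448 + (49 - 1/88)) = 6897/(20448 + 4311/88) = 6897/(1803735/88) = 6897*(88/1803735) = 202312/601245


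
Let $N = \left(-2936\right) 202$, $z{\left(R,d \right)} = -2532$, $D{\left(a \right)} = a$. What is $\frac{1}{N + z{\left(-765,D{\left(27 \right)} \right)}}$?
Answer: $- \frac{1}{595604} \approx -1.679 \cdot 10^{-6}$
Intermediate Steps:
$N = -593072$
$\frac{1}{N + z{\left(-765,D{\left(27 \right)} \right)}} = \frac{1}{-593072 - 2532} = \frac{1}{-595604} = - \frac{1}{595604}$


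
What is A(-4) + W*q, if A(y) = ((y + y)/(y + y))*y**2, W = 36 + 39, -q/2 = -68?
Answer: 10216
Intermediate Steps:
q = 136 (q = -2*(-68) = 136)
W = 75
A(y) = y**2 (A(y) = ((2*y)/((2*y)))*y**2 = ((2*y)*(1/(2*y)))*y**2 = 1*y**2 = y**2)
A(-4) + W*q = (-4)**2 + 75*136 = 16 + 10200 = 10216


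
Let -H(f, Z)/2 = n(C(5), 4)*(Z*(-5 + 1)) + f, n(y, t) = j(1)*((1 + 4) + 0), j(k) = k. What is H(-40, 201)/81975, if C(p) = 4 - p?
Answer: 1624/16395 ≈ 0.099055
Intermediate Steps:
n(y, t) = 5 (n(y, t) = 1*((1 + 4) + 0) = 1*(5 + 0) = 1*5 = 5)
H(f, Z) = -2*f + 40*Z (H(f, Z) = -2*(5*(Z*(-5 + 1)) + f) = -2*(5*(Z*(-4)) + f) = -2*(5*(-4*Z) + f) = -2*(-20*Z + f) = -2*(f - 20*Z) = -2*f + 40*Z)
H(-40, 201)/81975 = (-2*(-40) + 40*201)/81975 = (80 + 8040)*(1/81975) = 8120*(1/81975) = 1624/16395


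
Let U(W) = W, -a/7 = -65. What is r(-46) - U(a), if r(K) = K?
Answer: -501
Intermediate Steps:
a = 455 (a = -7*(-65) = 455)
r(-46) - U(a) = -46 - 1*455 = -46 - 455 = -501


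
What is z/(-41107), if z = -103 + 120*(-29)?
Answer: 3583/41107 ≈ 0.087163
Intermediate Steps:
z = -3583 (z = -103 - 3480 = -3583)
z/(-41107) = -3583/(-41107) = -3583*(-1/41107) = 3583/41107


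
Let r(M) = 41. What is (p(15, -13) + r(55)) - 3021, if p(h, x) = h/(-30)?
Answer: -5961/2 ≈ -2980.5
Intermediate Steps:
p(h, x) = -h/30 (p(h, x) = h*(-1/30) = -h/30)
(p(15, -13) + r(55)) - 3021 = (-1/30*15 + 41) - 3021 = (-1/2 + 41) - 3021 = 81/2 - 3021 = -5961/2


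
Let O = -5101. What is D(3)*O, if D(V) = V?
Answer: -15303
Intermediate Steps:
D(3)*O = 3*(-5101) = -15303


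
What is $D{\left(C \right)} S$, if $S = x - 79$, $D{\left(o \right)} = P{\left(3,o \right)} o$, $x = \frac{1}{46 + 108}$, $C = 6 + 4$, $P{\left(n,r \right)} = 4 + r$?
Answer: $- \frac{121650}{11} \approx -11059.0$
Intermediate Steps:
$C = 10$
$x = \frac{1}{154} \approx 0.0064935$
$D{\left(o \right)} = o \left(4 + o\right)$ ($D{\left(o \right)} = \left(4 + o\right) o = o \left(4 + o\right)$)
$S = - \frac{12165}{154}$ ($S = \frac{1}{154} - 79 = - \frac{12165}{154} \approx -78.994$)
$D{\left(C \right)} S = 10 \left(4 + 10\right) \left(- \frac{12165}{154}\right) = 10 \cdot 14 \left(- \frac{12165}{154}\right) = 140 \left(- \frac{12165}{154}\right) = - \frac{121650}{11}$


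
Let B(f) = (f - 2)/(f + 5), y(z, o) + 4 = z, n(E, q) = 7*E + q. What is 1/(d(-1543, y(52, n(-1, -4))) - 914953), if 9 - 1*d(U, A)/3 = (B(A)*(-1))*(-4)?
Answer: -53/48491630 ≈ -1.0930e-6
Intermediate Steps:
n(E, q) = q + 7*E
y(z, o) = -4 + z
B(f) = (-2 + f)/(5 + f)
d(U, A) = 27 - 12*(-2 + A)/(5 + A) (d(U, A) = 27 - 3*((-2 + A)/(5 + A))*(-1)*(-4) = 27 - 3*(-(-2 + A)/(5 + A))*(-4) = 27 - 12*(-2 + A)/(5 + A))
1/(d(-1543, y(52, n(-1, -4))) - 914953) = 1/(3*(53 + 5*(-4 + 52))/(5 + (-4 + 52)) - 914953) = 1/(3*(53 + 5*48)/(5 + 48) - 914953) = 1/(3*(53 + 240)/53 - 914953) = 1/(3*(1/53)*293 - 914953) = 1/(879/53 - 914953) = 1/(-48491630/53) = -53/48491630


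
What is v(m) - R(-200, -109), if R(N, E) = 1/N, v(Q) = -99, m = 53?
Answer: -19799/200 ≈ -98.995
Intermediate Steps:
v(m) - R(-200, -109) = -99 - 1/(-200) = -99 - 1*(-1/200) = -99 + 1/200 = -19799/200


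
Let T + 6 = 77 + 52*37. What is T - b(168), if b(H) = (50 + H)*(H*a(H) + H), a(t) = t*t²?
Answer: -173657564997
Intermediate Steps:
a(t) = t³
T = 1995 (T = -6 + (77 + 52*37) = -6 + (77 + 1924) = -6 + 2001 = 1995)
b(H) = (50 + H)*(H + H⁴) (b(H) = (50 + H)*(H*H³ + H) = (50 + H)*(H⁴ + H) = (50 + H)*(H + H⁴))
T - b(168) = 1995 - 168*(50 + 168 + 168⁴ + 50*168³) = 1995 - 168*(50 + 168 + 796594176 + 50*4741632) = 1995 - 168*(50 + 168 + 796594176 + 237081600) = 1995 - 168*1033675994 = 1995 - 1*173657566992 = 1995 - 173657566992 = -173657564997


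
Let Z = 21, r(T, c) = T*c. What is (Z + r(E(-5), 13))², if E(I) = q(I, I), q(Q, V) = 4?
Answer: 5329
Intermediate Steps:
E(I) = 4
(Z + r(E(-5), 13))² = (21 + 4*13)² = (21 + 52)² = 73² = 5329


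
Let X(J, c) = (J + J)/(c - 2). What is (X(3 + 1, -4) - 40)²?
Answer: 15376/9 ≈ 1708.4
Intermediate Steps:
X(J, c) = 2*J/(-2 + c) (X(J, c) = (2*J)/(-2 + c) = 2*J/(-2 + c))
(X(3 + 1, -4) - 40)² = (2*(3 + 1)/(-2 - 4) - 40)² = (2*4/(-6) - 40)² = (2*4*(-⅙) - 40)² = (-4/3 - 40)² = (-124/3)² = 15376/9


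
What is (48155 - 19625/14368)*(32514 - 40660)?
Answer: -2817992273295/7184 ≈ -3.9226e+8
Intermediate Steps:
(48155 - 19625/14368)*(32514 - 40660) = (48155 - 19625*1/14368)*(-8146) = (48155 - 19625/14368)*(-8146) = (691871415/14368)*(-8146) = -2817992273295/7184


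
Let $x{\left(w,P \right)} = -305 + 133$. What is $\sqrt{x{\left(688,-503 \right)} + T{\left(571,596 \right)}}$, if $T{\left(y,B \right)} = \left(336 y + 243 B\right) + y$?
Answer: $\sqrt{337083} \approx 580.59$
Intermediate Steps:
$T{\left(y,B \right)} = 243 B + 337 y$ ($T{\left(y,B \right)} = \left(243 B + 336 y\right) + y = 243 B + 337 y$)
$x{\left(w,P \right)} = -172$
$\sqrt{x{\left(688,-503 \right)} + T{\left(571,596 \right)}} = \sqrt{-172 + \left(243 \cdot 596 + 337 \cdot 571\right)} = \sqrt{-172 + \left(144828 + 192427\right)} = \sqrt{-172 + 337255} = \sqrt{337083}$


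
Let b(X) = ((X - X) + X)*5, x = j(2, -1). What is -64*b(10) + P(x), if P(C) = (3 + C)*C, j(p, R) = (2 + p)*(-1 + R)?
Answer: -3160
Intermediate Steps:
j(p, R) = (-1 + R)*(2 + p)
x = -8 (x = -2 - 1*2 + 2*(-1) - 1*2 = -2 - 2 - 2 - 2 = -8)
P(C) = C*(3 + C)
b(X) = 5*X (b(X) = (0 + X)*5 = X*5 = 5*X)
-64*b(10) + P(x) = -320*10 - 8*(3 - 8) = -64*50 - 8*(-5) = -3200 + 40 = -3160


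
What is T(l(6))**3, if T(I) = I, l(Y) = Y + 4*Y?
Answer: 27000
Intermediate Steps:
l(Y) = 5*Y
T(l(6))**3 = (5*6)**3 = 30**3 = 27000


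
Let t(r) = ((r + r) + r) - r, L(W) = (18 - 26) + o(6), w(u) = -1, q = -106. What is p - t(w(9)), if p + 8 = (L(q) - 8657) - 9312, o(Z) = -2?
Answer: -17985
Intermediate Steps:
L(W) = -10 (L(W) = (18 - 26) - 2 = -8 - 2 = -10)
t(r) = 2*r (t(r) = (2*r + r) - r = 3*r - r = 2*r)
p = -17987 (p = -8 + ((-10 - 8657) - 9312) = -8 + (-8667 - 9312) = -8 - 17979 = -17987)
p - t(w(9)) = -17987 - 2*(-1) = -17987 - 1*(-2) = -17987 + 2 = -17985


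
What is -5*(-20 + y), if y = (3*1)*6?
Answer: 10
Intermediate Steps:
y = 18 (y = 3*6 = 18)
-5*(-20 + y) = -5*(-20 + 18) = -5*(-2) = 10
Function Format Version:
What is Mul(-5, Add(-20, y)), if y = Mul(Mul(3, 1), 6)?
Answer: 10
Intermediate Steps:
y = 18 (y = Mul(3, 6) = 18)
Mul(-5, Add(-20, y)) = Mul(-5, Add(-20, 18)) = Mul(-5, -2) = 10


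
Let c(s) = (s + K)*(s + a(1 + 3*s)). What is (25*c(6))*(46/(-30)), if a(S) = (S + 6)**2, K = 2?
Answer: -580520/3 ≈ -1.9351e+5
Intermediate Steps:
a(S) = (6 + S)**2
c(s) = (2 + s)*(s + (7 + 3*s)**2) (c(s) = (s + 2)*(s + (6 + (1 + 3*s))**2) = (2 + s)*(s + (7 + 3*s)**2))
(25*c(6))*(46/(-30)) = (25*(98 + 9*6**3 + 61*6**2 + 135*6))*(46/(-30)) = (25*(98 + 9*216 + 61*36 + 810))*(46*(-1/30)) = (25*(98 + 1944 + 2196 + 810))*(-23/15) = (25*5048)*(-23/15) = 126200*(-23/15) = -580520/3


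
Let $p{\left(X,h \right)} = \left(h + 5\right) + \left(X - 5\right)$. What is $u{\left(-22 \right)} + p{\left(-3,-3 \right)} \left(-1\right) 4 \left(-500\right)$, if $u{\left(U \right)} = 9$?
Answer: $-11991$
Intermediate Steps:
$p{\left(X,h \right)} = X + h$ ($p{\left(X,h \right)} = \left(5 + h\right) + \left(X - 5\right) = \left(5 + h\right) + \left(-5 + X\right) = X + h$)
$u{\left(-22 \right)} + p{\left(-3,-3 \right)} \left(-1\right) 4 \left(-500\right) = 9 + \left(-3 - 3\right) \left(-1\right) 4 \left(-500\right) = 9 + \left(-6\right) \left(-1\right) 4 \left(-500\right) = 9 + 6 \cdot 4 \left(-500\right) = 9 + 24 \left(-500\right) = 9 - 12000 = -11991$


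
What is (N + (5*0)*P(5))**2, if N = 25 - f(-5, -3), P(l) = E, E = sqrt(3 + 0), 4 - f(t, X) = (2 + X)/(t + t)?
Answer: 44521/100 ≈ 445.21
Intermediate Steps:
f(t, X) = 4 - (2 + X)/(2*t) (f(t, X) = 4 - (2 + X)/(t + t) = 4 - (2 + X)/(2*t))
E = sqrt(3) ≈ 1.7320
P(l) = sqrt(3)
N = 211/10 (N = 25 - (-2 - 1*(-3) + 8*(-5))/(2*(-5)) = 25 - (-1)*(-2 + 3 - 40)/(2*5) = 25 - (-1)*(-39)/(2*5) = 25 - 1*39/10 = 25 - 39/10 = 211/10 ≈ 21.100)
(N + (5*0)*P(5))**2 = (211/10 + (5*0)*sqrt(3))**2 = (211/10 + 0*sqrt(3))**2 = (211/10 + 0)**2 = (211/10)**2 = 44521/100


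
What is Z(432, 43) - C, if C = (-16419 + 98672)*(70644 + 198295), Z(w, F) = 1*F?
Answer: -22121039524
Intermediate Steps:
Z(w, F) = F
C = 22121039567 (C = 82253*268939 = 22121039567)
Z(432, 43) - C = 43 - 1*22121039567 = 43 - 22121039567 = -22121039524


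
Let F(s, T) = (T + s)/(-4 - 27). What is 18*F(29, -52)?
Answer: 414/31 ≈ 13.355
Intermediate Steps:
F(s, T) = -T/31 - s/31 (F(s, T) = (T + s)/(-31) = (T + s)*(-1/31) = -T/31 - s/31)
18*F(29, -52) = 18*(-1/31*(-52) - 1/31*29) = 18*(52/31 - 29/31) = 18*(23/31) = 414/31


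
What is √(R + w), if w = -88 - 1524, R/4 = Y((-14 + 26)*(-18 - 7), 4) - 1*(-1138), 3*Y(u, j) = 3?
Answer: 8*√46 ≈ 54.259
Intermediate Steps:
Y(u, j) = 1 (Y(u, j) = (⅓)*3 = 1)
R = 4556 (R = 4*(1 - 1*(-1138)) = 4*(1 + 1138) = 4*1139 = 4556)
w = -1612
√(R + w) = √(4556 - 1612) = √2944 = 8*√46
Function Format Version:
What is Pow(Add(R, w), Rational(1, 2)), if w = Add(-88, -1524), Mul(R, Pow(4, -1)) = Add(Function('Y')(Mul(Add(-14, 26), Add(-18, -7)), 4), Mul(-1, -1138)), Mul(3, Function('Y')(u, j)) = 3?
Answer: Mul(8, Pow(46, Rational(1, 2))) ≈ 54.259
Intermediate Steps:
Function('Y')(u, j) = 1 (Function('Y')(u, j) = Mul(Rational(1, 3), 3) = 1)
R = 4556 (R = Mul(4, Add(1, Mul(-1, -1138))) = Mul(4, Add(1, 1138)) = Mul(4, 1139) = 4556)
w = -1612
Pow(Add(R, w), Rational(1, 2)) = Pow(Add(4556, -1612), Rational(1, 2)) = Pow(2944, Rational(1, 2)) = Mul(8, Pow(46, Rational(1, 2)))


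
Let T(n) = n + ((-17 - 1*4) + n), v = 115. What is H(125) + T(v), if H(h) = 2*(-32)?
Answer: 145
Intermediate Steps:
H(h) = -64
T(n) = -21 + 2*n (T(n) = n + ((-17 - 4) + n) = n + (-21 + n) = -21 + 2*n)
H(125) + T(v) = -64 + (-21 + 2*115) = -64 + (-21 + 230) = -64 + 209 = 145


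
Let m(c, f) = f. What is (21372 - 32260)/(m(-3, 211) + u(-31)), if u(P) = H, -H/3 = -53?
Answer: -5444/185 ≈ -29.427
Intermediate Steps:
H = 159 (H = -3*(-53) = 159)
u(P) = 159
(21372 - 32260)/(m(-3, 211) + u(-31)) = (21372 - 32260)/(211 + 159) = -10888/370 = -10888*1/370 = -5444/185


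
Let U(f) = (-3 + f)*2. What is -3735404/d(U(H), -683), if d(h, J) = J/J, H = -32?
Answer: -3735404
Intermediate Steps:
U(f) = -6 + 2*f
d(h, J) = 1
-3735404/d(U(H), -683) = -3735404/1 = -3735404*1 = -3735404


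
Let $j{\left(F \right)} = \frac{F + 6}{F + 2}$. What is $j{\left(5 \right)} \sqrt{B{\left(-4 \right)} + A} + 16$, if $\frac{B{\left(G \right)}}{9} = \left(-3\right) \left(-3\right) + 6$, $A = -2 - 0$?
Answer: $16 + \frac{11 \sqrt{133}}{7} \approx 34.123$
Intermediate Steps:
$A = -2$ ($A = -2 + 0 = -2$)
$B{\left(G \right)} = 135$ ($B{\left(G \right)} = 9 \left(\left(-3\right) \left(-3\right) + 6\right) = 9 \left(9 + 6\right) = 9 \cdot 15 = 135$)
$j{\left(F \right)} = \frac{6 + F}{2 + F}$
$j{\left(5 \right)} \sqrt{B{\left(-4 \right)} + A} + 16 = \frac{6 + 5}{2 + 5} \sqrt{135 - 2} + 16 = \frac{1}{7} \cdot 11 \sqrt{133} + 16 = \frac{11 \sqrt{133}}{7} + 16 = 16 + \frac{11 \sqrt{133}}{7}$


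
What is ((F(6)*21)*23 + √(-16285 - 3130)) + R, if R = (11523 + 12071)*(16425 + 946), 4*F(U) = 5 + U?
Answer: 1639410809/4 + I*√19415 ≈ 4.0985e+8 + 139.34*I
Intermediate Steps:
F(U) = 5/4 + U/4 (F(U) = (5 + U)/4 = 5/4 + U/4)
R = 409851374 (R = 23594*17371 = 409851374)
((F(6)*21)*23 + √(-16285 - 3130)) + R = (((5/4 + (¼)*6)*21)*23 + √(-16285 - 3130)) + 409851374 = (((5/4 + 3/2)*21)*23 + √(-19415)) + 409851374 = (((11/4)*21)*23 + I*√19415) + 409851374 = ((231/4)*23 + I*√19415) + 409851374 = (5313/4 + I*√19415) + 409851374 = 1639410809/4 + I*√19415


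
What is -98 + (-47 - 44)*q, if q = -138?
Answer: 12460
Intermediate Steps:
-98 + (-47 - 44)*q = -98 + (-47 - 44)*(-138) = -98 - 91*(-138) = -98 + 12558 = 12460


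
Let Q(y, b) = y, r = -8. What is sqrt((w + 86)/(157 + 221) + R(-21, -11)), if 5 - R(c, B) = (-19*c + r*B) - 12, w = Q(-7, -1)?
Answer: I*sqrt(7458402)/126 ≈ 21.675*I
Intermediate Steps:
w = -7
R(c, B) = 17 + 8*B + 19*c (R(c, B) = 5 - ((-19*c - 8*B) - 12) = 5 - (-12 - 19*c - 8*B) = 5 + (12 + 8*B + 19*c) = 17 + 8*B + 19*c)
sqrt((w + 86)/(157 + 221) + R(-21, -11)) = sqrt((-7 + 86)/(157 + 221) + (17 + 8*(-11) + 19*(-21))) = sqrt(79/378 + (17 - 88 - 399)) = sqrt(79*(1/378) - 470) = sqrt(79/378 - 470) = sqrt(-177581/378) = I*sqrt(7458402)/126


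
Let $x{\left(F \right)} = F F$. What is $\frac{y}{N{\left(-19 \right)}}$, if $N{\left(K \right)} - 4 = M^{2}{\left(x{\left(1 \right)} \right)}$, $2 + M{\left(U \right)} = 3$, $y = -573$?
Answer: $- \frac{573}{5} \approx -114.6$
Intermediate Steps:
$x{\left(F \right)} = F^{2}$
$M{\left(U \right)} = 1$ ($M{\left(U \right)} = -2 + 3 = 1$)
$N{\left(K \right)} = 5$ ($N{\left(K \right)} = 4 + 1^{2} = 4 + 1 = 5$)
$\frac{y}{N{\left(-19 \right)}} = - \frac{573}{5}$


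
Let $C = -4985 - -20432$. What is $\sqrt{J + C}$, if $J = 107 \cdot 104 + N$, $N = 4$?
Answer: $\sqrt{26579} \approx 163.03$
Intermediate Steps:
$C = 15447$ ($C = -4985 + 20432 = 15447$)
$J = 11132$ ($J = 107 \cdot 104 + 4 = 11128 + 4 = 11132$)
$\sqrt{J + C} = \sqrt{11132 + 15447} = \sqrt{26579}$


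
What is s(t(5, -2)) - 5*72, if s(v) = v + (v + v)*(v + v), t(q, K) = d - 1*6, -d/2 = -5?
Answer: -292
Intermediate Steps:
d = 10 (d = -2*(-5) = 10)
t(q, K) = 4 (t(q, K) = 10 - 1*6 = 10 - 6 = 4)
s(v) = v + 4*v² (s(v) = v + (2*v)*(2*v) = v + 4*v²)
s(t(5, -2)) - 5*72 = 4*(1 + 4*4) - 5*72 = 4*(1 + 16) - 360 = 4*17 - 360 = 68 - 360 = -292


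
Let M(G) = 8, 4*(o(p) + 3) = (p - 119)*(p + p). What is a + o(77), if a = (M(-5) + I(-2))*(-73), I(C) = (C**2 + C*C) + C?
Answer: -2642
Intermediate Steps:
o(p) = -3 + p*(-119 + p)/2 (o(p) = -3 + ((p - 119)*(p + p))/4 = -3 + ((-119 + p)*(2*p))/4 = -3 + (2*p*(-119 + p))/4 = -3 + p*(-119 + p)/2)
I(C) = C + 2*C**2 (I(C) = (C**2 + C**2) + C = 2*C**2 + C = C + 2*C**2)
a = -1022 (a = (8 - 2*(1 + 2*(-2)))*(-73) = (8 - 2*(1 - 4))*(-73) = (8 - 2*(-3))*(-73) = (8 + 6)*(-73) = 14*(-73) = -1022)
a + o(77) = -1022 + (-3 + (1/2)*77**2 - 119/2*77) = -1022 + (-3 + (1/2)*5929 - 9163/2) = -1022 + (-3 + 5929/2 - 9163/2) = -1022 - 1620 = -2642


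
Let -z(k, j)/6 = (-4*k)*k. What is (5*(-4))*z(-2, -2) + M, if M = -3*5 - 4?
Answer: -1939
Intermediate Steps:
z(k, j) = 24*k**2 (z(k, j) = -6*(-4*k)*k = -(-24)*k**2 = 24*k**2)
M = -19 (M = -15 - 4 = -19)
(5*(-4))*z(-2, -2) + M = (5*(-4))*(24*(-2)**2) - 19 = -480*4 - 19 = -20*96 - 19 = -1920 - 19 = -1939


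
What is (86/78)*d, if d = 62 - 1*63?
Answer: -43/39 ≈ -1.1026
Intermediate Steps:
d = -1 (d = 62 - 63 = -1)
(86/78)*d = (86/78)*(-1) = (86*(1/78))*(-1) = (43/39)*(-1) = -43/39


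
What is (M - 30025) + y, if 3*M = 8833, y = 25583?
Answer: -4493/3 ≈ -1497.7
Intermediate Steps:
M = 8833/3 (M = (⅓)*8833 = 8833/3 ≈ 2944.3)
(M - 30025) + y = (8833/3 - 30025) + 25583 = -81242/3 + 25583 = -4493/3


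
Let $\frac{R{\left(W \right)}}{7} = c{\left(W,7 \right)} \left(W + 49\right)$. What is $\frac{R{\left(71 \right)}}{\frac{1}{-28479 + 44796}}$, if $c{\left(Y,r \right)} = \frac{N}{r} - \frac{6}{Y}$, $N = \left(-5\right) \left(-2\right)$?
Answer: $\frac{1307970720}{71} \approx 1.8422 \cdot 10^{7}$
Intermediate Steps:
$N = 10$
$c{\left(Y,r \right)} = - \frac{6}{Y} + \frac{10}{r}$ ($c{\left(Y,r \right)} = \frac{10}{r} - \frac{6}{Y} = - \frac{6}{Y} + \frac{10}{r}$)
$R{\left(W \right)} = 7 \left(49 + W\right) \left(\frac{10}{7} - \frac{6}{W}\right)$ ($R{\left(W \right)} = 7 \left(- \frac{6}{W} + \frac{10}{7}\right) \left(W + 49\right) = 7 \left(- \frac{6}{W} + 10 \cdot \frac{1}{7}\right) \left(49 + W\right) = 7 \left(- \frac{6}{W} + \frac{10}{7}\right) \left(49 + W\right) = 7 \left(\frac{10}{7} - \frac{6}{W}\right) \left(49 + W\right) = 7 \left(49 + W\right) \left(\frac{10}{7} - \frac{6}{W}\right)$)
$\frac{R{\left(71 \right)}}{\frac{1}{-28479 + 44796}} = \frac{448 - \frac{2058}{71} + 10 \cdot 71}{\frac{1}{-28479 + 44796}} = \frac{448 - \frac{2058}{71} + 710}{\frac{1}{16317}} = \left(448 - \frac{2058}{71} + 710\right) \frac{1}{\frac{1}{16317}} = \frac{80160}{71} \cdot 16317 = \frac{1307970720}{71}$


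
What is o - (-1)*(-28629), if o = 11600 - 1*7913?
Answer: -24942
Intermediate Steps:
o = 3687 (o = 11600 - 7913 = 3687)
o - (-1)*(-28629) = 3687 - (-1)*(-28629) = 3687 - 1*28629 = 3687 - 28629 = -24942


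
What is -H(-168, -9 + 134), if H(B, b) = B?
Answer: 168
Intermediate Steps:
-H(-168, -9 + 134) = -1*(-168) = 168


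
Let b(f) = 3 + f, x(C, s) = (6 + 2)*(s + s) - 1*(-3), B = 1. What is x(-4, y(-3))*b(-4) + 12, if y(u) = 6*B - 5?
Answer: -7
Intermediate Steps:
y(u) = 1 (y(u) = 6*1 - 5 = 6 - 5 = 1)
x(C, s) = 3 + 16*s (x(C, s) = 8*(2*s) + 3 = 16*s + 3 = 3 + 16*s)
x(-4, y(-3))*b(-4) + 12 = (3 + 16*1)*(3 - 4) + 12 = (3 + 16)*(-1) + 12 = 19*(-1) + 12 = -19 + 12 = -7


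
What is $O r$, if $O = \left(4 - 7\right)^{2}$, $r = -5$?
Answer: $-45$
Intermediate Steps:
$O = 9$ ($O = \left(-3\right)^{2} = 9$)
$O r = 9 \left(-5\right) = -45$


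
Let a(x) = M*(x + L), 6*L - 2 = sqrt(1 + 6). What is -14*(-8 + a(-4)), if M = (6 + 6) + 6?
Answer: 1036 - 42*sqrt(7) ≈ 924.88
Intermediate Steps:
L = 1/3 + sqrt(7)/6 (L = 1/3 + sqrt(1 + 6)/6 = 1/3 + sqrt(7)/6 ≈ 0.77429)
M = 18 (M = 12 + 6 = 18)
a(x) = 6 + 3*sqrt(7) + 18*x (a(x) = 18*(x + (1/3 + sqrt(7)/6)) = 18*(1/3 + x + sqrt(7)/6) = 6 + 3*sqrt(7) + 18*x)
-14*(-8 + a(-4)) = -14*(-8 + (6 + 3*sqrt(7) + 18*(-4))) = -14*(-8 + (6 + 3*sqrt(7) - 72)) = -14*(-8 + (-66 + 3*sqrt(7))) = -14*(-74 + 3*sqrt(7)) = 1036 - 42*sqrt(7)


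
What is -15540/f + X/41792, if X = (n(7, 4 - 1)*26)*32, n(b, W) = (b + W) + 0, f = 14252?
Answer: -296245/332377 ≈ -0.89129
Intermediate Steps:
n(b, W) = W + b (n(b, W) = (W + b) + 0 = W + b)
X = 8320 (X = (((4 - 1) + 7)*26)*32 = ((3 + 7)*26)*32 = (10*26)*32 = 260*32 = 8320)
-15540/f + X/41792 = -15540/14252 + 8320/41792 = -15540*1/14252 + 8320*(1/41792) = -555/509 + 130/653 = -296245/332377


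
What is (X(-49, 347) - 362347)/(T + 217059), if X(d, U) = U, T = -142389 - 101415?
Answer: 72400/5349 ≈ 13.535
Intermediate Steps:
T = -243804
(X(-49, 347) - 362347)/(T + 217059) = (347 - 362347)/(-243804 + 217059) = -362000/(-26745) = -362000*(-1/26745) = 72400/5349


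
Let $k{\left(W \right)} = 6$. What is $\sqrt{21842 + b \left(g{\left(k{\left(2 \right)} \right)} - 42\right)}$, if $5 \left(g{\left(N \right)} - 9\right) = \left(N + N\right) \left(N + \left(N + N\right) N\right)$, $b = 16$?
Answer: $\frac{\sqrt{607730}}{5} \approx 155.91$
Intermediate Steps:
$g{\left(N \right)} = 9 + \frac{2 N \left(N + 2 N^{2}\right)}{5}$ ($g{\left(N \right)} = 9 + \frac{\left(N + N\right) \left(N + \left(N + N\right) N\right)}{5} = 9 + \frac{2 N \left(N + 2 N N\right)}{5} = 9 + \frac{2 N \left(N + 2 N^{2}\right)}{5}$)
$\sqrt{21842 + b \left(g{\left(k{\left(2 \right)} \right)} - 42\right)} = \sqrt{21842 + 16 \left(\left(9 + \frac{2 \cdot 6^{2}}{5} + \frac{4 \cdot 6^{3}}{5}\right) - 42\right)} = \sqrt{21842 + 16 \left(\left(9 + \frac{2}{5} \cdot 36 + \frac{4}{5} \cdot 216\right) - 42\right)} = \sqrt{21842 + 16 \left(\left(9 + \frac{72}{5} + \frac{864}{5}\right) - 42\right)} = \sqrt{21842 + 16 \left(\frac{981}{5} - 42\right)} = \sqrt{21842 + 16 \cdot \frac{771}{5}} = \sqrt{21842 + \frac{12336}{5}} = \sqrt{\frac{121546}{5}} = \frac{\sqrt{607730}}{5}$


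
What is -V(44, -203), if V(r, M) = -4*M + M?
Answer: -609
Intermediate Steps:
V(r, M) = -3*M
-V(44, -203) = -(-3)*(-203) = -1*609 = -609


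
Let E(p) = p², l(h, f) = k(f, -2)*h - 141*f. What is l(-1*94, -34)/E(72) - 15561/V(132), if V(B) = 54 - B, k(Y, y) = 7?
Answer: 129793/648 ≈ 200.30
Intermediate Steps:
l(h, f) = -141*f + 7*h (l(h, f) = 7*h - 141*f = -141*f + 7*h)
l(-1*94, -34)/E(72) - 15561/V(132) = (-141*(-34) + 7*(-1*94))/(72²) - 15561/(54 - 1*132) = (4794 + 7*(-94))/5184 - 15561/(54 - 132) = (4794 - 658)*(1/5184) - 15561/(-78) = 4136*(1/5184) - 15561*(-1/78) = 517/648 + 399/2 = 129793/648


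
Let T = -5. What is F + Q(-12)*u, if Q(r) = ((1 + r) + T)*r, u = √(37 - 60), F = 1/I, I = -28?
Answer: -1/28 + 192*I*√23 ≈ -0.035714 + 920.8*I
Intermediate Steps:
F = -1/28 (F = 1/(-28) = -1/28 ≈ -0.035714)
u = I*√23 (u = √(-23) = I*√23 ≈ 4.7958*I)
Q(r) = r*(-4 + r) (Q(r) = ((1 + r) - 5)*r = (-4 + r)*r = r*(-4 + r))
F + Q(-12)*u = -1/28 + (-12*(-4 - 12))*(I*√23) = -1/28 + (-12*(-16))*(I*√23) = -1/28 + 192*(I*√23) = -1/28 + 192*I*√23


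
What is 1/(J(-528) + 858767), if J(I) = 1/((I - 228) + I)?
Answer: 1284/1102656827 ≈ 1.1645e-6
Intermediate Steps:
J(I) = 1/(-228 + 2*I) (J(I) = 1/((-228 + I) + I) = 1/(-228 + 2*I))
1/(J(-528) + 858767) = 1/(1/(2*(-114 - 528)) + 858767) = 1/((1/2)/(-642) + 858767) = 1/((1/2)*(-1/642) + 858767) = 1/(-1/1284 + 858767) = 1/(1102656827/1284) = 1284/1102656827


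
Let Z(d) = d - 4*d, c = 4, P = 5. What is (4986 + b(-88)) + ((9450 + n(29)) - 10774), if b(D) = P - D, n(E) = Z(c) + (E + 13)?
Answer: 3785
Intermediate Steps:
Z(d) = -3*d
n(E) = 1 + E (n(E) = -3*4 + (E + 13) = -12 + (13 + E) = 1 + E)
b(D) = 5 - D
(4986 + b(-88)) + ((9450 + n(29)) - 10774) = (4986 + (5 - 1*(-88))) + ((9450 + (1 + 29)) - 10774) = (4986 + (5 + 88)) + ((9450 + 30) - 10774) = (4986 + 93) + (9480 - 10774) = 5079 - 1294 = 3785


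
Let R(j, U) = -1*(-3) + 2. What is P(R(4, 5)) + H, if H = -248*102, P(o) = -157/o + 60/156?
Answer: -1646256/65 ≈ -25327.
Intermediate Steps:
R(j, U) = 5 (R(j, U) = 3 + 2 = 5)
P(o) = 5/13 - 157/o (P(o) = -157/o + 60*(1/156) = -157/o + 5/13 = 5/13 - 157/o)
H = -25296
P(R(4, 5)) + H = (5/13 - 157/5) - 25296 = -2016/65 - 25296 = -1646256/65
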